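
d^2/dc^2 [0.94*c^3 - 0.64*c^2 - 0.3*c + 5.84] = 5.64*c - 1.28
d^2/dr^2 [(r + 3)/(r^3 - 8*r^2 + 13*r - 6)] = 6*(r^3 - 48*r + 147)/(r^7 - 22*r^6 + 186*r^5 - 760*r^4 + 1585*r^3 - 1746*r^2 + 972*r - 216)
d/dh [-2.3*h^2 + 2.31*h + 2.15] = 2.31 - 4.6*h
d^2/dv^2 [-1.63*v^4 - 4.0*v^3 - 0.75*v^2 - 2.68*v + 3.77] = -19.56*v^2 - 24.0*v - 1.5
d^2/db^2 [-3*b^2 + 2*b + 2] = -6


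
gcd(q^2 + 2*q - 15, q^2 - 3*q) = q - 3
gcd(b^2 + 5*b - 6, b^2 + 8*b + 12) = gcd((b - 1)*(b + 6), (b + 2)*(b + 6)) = b + 6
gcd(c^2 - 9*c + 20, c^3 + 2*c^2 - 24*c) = c - 4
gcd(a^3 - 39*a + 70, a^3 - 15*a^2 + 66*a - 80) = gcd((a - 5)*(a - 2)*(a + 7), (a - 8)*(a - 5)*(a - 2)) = a^2 - 7*a + 10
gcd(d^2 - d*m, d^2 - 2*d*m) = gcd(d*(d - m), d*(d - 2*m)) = d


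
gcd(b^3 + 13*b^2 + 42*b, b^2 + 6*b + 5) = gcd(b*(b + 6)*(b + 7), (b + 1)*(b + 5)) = 1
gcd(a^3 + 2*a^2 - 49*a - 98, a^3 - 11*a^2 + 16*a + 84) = a^2 - 5*a - 14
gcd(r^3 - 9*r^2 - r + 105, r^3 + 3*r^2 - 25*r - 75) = r^2 - 2*r - 15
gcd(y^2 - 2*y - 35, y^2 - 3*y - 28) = y - 7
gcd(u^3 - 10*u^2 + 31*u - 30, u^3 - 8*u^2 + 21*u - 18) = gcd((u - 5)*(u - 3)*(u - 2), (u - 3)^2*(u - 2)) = u^2 - 5*u + 6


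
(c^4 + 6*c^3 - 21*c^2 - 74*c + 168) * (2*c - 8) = 2*c^5 + 4*c^4 - 90*c^3 + 20*c^2 + 928*c - 1344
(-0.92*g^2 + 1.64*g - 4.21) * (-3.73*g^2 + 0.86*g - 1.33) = 3.4316*g^4 - 6.9084*g^3 + 18.3373*g^2 - 5.8018*g + 5.5993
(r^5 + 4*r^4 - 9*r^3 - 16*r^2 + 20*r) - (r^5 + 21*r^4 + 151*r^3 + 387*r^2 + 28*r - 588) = -17*r^4 - 160*r^3 - 403*r^2 - 8*r + 588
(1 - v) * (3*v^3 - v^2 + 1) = -3*v^4 + 4*v^3 - v^2 - v + 1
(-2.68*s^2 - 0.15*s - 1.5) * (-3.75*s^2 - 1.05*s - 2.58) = 10.05*s^4 + 3.3765*s^3 + 12.6969*s^2 + 1.962*s + 3.87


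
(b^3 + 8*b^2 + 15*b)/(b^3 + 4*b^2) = (b^2 + 8*b + 15)/(b*(b + 4))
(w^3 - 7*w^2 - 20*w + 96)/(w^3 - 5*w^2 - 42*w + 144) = (w + 4)/(w + 6)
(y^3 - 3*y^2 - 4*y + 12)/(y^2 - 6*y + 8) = (y^2 - y - 6)/(y - 4)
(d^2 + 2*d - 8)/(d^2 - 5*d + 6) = (d + 4)/(d - 3)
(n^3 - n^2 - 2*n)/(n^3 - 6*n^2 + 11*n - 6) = n*(n + 1)/(n^2 - 4*n + 3)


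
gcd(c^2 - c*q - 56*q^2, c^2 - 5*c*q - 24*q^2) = -c + 8*q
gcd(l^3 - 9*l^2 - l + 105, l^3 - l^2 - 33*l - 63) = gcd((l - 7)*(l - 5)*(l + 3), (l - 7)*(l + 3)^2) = l^2 - 4*l - 21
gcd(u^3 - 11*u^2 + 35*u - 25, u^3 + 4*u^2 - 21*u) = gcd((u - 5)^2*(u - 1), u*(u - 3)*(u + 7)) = 1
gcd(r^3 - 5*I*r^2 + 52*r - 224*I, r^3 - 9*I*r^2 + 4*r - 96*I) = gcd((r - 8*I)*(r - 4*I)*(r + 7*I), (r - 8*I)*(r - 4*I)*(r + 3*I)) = r^2 - 12*I*r - 32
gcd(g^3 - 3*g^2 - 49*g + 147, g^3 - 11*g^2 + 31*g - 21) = g^2 - 10*g + 21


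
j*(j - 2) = j^2 - 2*j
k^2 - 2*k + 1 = (k - 1)^2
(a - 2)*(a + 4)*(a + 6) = a^3 + 8*a^2 + 4*a - 48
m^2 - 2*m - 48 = (m - 8)*(m + 6)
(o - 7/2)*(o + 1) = o^2 - 5*o/2 - 7/2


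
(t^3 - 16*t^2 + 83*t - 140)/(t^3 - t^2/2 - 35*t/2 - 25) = 2*(t^2 - 11*t + 28)/(2*t^2 + 9*t + 10)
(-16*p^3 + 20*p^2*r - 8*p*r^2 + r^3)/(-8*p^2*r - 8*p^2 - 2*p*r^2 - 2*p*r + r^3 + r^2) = (4*p^2 - 4*p*r + r^2)/(2*p*r + 2*p + r^2 + r)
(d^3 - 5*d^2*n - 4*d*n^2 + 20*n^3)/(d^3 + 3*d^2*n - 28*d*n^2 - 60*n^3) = (d - 2*n)/(d + 6*n)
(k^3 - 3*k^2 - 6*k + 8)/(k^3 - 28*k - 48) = (k^2 - 5*k + 4)/(k^2 - 2*k - 24)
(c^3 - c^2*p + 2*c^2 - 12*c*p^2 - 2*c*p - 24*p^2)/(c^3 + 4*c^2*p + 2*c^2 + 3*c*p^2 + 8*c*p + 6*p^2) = (c - 4*p)/(c + p)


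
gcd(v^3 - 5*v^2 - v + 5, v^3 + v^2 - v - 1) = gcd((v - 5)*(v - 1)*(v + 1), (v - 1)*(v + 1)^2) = v^2 - 1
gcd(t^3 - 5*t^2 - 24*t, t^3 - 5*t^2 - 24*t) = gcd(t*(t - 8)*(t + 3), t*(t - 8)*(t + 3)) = t^3 - 5*t^2 - 24*t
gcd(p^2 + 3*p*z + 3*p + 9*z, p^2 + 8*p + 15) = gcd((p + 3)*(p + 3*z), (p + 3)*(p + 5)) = p + 3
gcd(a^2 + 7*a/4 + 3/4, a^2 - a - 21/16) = a + 3/4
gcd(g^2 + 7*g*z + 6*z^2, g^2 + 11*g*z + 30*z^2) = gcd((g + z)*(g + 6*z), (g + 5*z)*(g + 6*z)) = g + 6*z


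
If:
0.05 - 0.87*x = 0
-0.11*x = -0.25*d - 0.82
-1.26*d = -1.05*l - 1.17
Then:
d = -3.25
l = -5.02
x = 0.06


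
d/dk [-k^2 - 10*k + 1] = -2*k - 10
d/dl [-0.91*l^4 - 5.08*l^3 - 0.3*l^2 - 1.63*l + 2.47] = -3.64*l^3 - 15.24*l^2 - 0.6*l - 1.63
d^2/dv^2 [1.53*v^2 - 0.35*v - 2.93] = 3.06000000000000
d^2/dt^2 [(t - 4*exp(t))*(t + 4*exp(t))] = 2 - 64*exp(2*t)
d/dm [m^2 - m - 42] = 2*m - 1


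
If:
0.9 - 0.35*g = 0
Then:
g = 2.57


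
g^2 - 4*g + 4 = (g - 2)^2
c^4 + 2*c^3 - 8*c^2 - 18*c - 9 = (c - 3)*(c + 1)^2*(c + 3)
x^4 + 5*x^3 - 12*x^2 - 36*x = x*(x - 3)*(x + 2)*(x + 6)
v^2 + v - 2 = (v - 1)*(v + 2)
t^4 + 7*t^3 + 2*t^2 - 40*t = t*(t - 2)*(t + 4)*(t + 5)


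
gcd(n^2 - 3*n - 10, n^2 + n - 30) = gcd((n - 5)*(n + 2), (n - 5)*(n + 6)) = n - 5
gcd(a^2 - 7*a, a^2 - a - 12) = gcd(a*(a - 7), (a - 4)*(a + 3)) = 1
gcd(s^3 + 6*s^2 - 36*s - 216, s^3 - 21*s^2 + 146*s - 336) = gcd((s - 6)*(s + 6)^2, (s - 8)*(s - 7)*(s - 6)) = s - 6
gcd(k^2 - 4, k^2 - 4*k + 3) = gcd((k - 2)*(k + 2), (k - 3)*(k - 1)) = 1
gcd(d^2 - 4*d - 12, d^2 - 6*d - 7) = 1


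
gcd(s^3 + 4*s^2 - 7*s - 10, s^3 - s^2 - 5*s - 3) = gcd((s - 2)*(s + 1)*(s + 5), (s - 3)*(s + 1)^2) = s + 1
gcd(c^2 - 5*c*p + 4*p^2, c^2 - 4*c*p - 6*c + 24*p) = -c + 4*p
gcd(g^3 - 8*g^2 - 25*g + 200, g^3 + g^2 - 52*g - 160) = g^2 - 3*g - 40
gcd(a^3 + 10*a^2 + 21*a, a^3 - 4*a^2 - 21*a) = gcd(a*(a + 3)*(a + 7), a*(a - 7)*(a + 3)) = a^2 + 3*a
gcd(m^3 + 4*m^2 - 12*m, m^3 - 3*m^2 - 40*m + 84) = m^2 + 4*m - 12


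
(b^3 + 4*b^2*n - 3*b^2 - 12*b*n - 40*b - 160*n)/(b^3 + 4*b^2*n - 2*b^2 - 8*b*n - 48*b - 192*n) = (b + 5)/(b + 6)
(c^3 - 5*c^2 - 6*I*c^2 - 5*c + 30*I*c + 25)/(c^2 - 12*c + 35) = (c^2 - 6*I*c - 5)/(c - 7)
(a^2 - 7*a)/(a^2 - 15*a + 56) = a/(a - 8)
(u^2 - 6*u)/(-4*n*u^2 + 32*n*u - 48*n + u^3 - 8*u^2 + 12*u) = u/(-4*n*u + 8*n + u^2 - 2*u)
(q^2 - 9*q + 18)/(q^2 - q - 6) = (q - 6)/(q + 2)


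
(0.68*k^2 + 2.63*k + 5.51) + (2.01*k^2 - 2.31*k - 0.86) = 2.69*k^2 + 0.32*k + 4.65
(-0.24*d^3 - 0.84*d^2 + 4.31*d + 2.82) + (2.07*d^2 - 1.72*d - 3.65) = -0.24*d^3 + 1.23*d^2 + 2.59*d - 0.83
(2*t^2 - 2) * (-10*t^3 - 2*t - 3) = -20*t^5 + 16*t^3 - 6*t^2 + 4*t + 6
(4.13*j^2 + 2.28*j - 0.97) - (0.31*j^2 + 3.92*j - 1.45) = 3.82*j^2 - 1.64*j + 0.48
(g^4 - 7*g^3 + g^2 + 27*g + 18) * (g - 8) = g^5 - 15*g^4 + 57*g^3 + 19*g^2 - 198*g - 144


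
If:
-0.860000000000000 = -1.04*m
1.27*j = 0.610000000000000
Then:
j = 0.48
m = 0.83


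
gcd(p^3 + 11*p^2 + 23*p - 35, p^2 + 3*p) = 1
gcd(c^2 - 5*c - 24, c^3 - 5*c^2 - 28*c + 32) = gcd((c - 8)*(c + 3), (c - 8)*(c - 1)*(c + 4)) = c - 8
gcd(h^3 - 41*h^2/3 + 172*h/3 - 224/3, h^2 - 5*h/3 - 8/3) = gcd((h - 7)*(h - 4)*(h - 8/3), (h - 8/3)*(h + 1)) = h - 8/3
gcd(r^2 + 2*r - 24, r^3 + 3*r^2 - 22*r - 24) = r^2 + 2*r - 24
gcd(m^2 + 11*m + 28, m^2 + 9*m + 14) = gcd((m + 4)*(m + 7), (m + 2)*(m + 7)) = m + 7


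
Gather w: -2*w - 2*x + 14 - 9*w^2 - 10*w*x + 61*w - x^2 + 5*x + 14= -9*w^2 + w*(59 - 10*x) - x^2 + 3*x + 28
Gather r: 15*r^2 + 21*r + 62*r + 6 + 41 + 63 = 15*r^2 + 83*r + 110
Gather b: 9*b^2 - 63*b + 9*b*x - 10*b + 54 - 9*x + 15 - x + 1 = 9*b^2 + b*(9*x - 73) - 10*x + 70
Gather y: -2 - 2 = -4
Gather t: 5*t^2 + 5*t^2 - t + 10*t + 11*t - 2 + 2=10*t^2 + 20*t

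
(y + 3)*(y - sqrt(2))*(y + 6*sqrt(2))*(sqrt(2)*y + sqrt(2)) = sqrt(2)*y^4 + 4*sqrt(2)*y^3 + 10*y^3 - 9*sqrt(2)*y^2 + 40*y^2 - 48*sqrt(2)*y + 30*y - 36*sqrt(2)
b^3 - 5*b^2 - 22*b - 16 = (b - 8)*(b + 1)*(b + 2)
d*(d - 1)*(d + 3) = d^3 + 2*d^2 - 3*d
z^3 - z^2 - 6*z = z*(z - 3)*(z + 2)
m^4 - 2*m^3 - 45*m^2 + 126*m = m*(m - 6)*(m - 3)*(m + 7)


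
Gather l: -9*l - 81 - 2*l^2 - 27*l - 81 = -2*l^2 - 36*l - 162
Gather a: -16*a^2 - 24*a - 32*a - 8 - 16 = -16*a^2 - 56*a - 24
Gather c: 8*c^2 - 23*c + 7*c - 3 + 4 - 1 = 8*c^2 - 16*c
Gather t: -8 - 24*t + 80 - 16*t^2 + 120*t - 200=-16*t^2 + 96*t - 128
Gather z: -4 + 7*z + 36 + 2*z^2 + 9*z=2*z^2 + 16*z + 32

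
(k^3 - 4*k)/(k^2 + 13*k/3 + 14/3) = 3*k*(k - 2)/(3*k + 7)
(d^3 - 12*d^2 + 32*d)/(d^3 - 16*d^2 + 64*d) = (d - 4)/(d - 8)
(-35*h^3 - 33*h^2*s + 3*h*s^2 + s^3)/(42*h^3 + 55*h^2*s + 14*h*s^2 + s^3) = (-5*h + s)/(6*h + s)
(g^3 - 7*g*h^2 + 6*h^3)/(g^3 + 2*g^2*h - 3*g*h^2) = (g - 2*h)/g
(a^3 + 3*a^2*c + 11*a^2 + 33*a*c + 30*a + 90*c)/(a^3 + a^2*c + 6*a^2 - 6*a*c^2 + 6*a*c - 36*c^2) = (a + 5)/(a - 2*c)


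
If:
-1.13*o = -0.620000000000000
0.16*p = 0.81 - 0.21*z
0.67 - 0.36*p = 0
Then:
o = 0.55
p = 1.86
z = 2.44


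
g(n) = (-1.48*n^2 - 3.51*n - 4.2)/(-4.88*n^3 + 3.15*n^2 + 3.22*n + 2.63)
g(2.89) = 0.34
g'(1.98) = -2.02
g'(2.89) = -0.27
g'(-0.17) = -0.07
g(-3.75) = -0.04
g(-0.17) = -1.66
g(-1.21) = -0.18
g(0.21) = -1.47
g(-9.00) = -0.02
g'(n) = (-2.96*n - 3.51)/(-4.88*n^3 + 3.15*n^2 + 3.22*n + 2.63) + (-1.48*n^2 - 3.51*n - 4.2)*(14.64*n^2 - 6.3*n - 3.22)/(-4.88*n^3 + 3.15*n^2 + 3.22*n + 2.63)^2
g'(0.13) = 0.60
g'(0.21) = 0.47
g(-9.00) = -0.02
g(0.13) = -1.51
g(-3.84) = -0.04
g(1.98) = 1.03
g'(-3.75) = -0.01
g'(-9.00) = -0.00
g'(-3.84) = -0.01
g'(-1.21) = -0.37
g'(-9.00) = -0.00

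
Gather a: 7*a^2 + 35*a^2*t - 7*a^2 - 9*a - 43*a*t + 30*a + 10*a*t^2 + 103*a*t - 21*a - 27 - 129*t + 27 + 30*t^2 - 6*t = 35*a^2*t + a*(10*t^2 + 60*t) + 30*t^2 - 135*t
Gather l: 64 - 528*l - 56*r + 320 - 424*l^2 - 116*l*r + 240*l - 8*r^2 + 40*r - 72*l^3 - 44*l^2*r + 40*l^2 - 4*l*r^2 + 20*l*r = -72*l^3 + l^2*(-44*r - 384) + l*(-4*r^2 - 96*r - 288) - 8*r^2 - 16*r + 384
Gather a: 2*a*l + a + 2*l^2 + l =a*(2*l + 1) + 2*l^2 + l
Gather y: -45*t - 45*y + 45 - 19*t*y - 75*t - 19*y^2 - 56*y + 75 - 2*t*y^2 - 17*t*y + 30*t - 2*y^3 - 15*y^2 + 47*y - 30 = -90*t - 2*y^3 + y^2*(-2*t - 34) + y*(-36*t - 54) + 90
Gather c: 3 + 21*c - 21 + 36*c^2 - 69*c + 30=36*c^2 - 48*c + 12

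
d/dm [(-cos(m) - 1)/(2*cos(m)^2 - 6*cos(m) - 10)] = (sin(m)^2 - 2*cos(m) - 3)*sin(m)/(2*(sin(m)^2 + 3*cos(m) + 4)^2)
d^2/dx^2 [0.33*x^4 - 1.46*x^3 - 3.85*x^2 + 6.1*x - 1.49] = 3.96*x^2 - 8.76*x - 7.7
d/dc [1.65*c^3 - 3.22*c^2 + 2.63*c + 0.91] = 4.95*c^2 - 6.44*c + 2.63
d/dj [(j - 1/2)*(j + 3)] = 2*j + 5/2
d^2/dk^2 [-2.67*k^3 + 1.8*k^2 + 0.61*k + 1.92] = 3.6 - 16.02*k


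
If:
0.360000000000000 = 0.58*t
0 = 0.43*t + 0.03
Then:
No Solution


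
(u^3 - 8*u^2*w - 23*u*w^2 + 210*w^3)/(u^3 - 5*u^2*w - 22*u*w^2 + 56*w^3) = (u^2 - u*w - 30*w^2)/(u^2 + 2*u*w - 8*w^2)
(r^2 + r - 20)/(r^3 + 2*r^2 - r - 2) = (r^2 + r - 20)/(r^3 + 2*r^2 - r - 2)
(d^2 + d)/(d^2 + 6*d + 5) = d/(d + 5)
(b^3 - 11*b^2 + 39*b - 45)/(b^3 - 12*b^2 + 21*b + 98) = (b^3 - 11*b^2 + 39*b - 45)/(b^3 - 12*b^2 + 21*b + 98)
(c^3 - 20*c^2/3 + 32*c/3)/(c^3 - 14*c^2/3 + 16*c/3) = (c - 4)/(c - 2)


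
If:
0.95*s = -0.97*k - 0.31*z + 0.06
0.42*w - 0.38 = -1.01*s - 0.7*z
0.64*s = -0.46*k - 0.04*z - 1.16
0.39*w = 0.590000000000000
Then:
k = 2.03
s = -3.57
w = 1.51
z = 4.79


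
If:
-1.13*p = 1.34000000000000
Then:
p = -1.19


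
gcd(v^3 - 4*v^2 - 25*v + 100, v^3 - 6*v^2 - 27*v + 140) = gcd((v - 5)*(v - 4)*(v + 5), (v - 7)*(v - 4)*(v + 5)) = v^2 + v - 20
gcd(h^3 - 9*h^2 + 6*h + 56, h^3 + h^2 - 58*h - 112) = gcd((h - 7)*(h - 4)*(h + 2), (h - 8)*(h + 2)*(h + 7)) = h + 2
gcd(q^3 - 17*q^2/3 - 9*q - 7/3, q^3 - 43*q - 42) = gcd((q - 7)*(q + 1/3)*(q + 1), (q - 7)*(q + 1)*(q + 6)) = q^2 - 6*q - 7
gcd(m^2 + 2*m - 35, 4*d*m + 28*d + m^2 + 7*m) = m + 7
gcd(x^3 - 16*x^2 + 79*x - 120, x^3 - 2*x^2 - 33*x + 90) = x^2 - 8*x + 15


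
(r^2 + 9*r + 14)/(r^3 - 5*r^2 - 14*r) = (r + 7)/(r*(r - 7))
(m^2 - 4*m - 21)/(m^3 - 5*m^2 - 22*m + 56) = (m + 3)/(m^2 + 2*m - 8)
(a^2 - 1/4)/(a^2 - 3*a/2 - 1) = (a - 1/2)/(a - 2)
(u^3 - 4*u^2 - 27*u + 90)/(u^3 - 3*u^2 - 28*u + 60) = (u - 3)/(u - 2)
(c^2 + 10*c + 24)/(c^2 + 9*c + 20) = (c + 6)/(c + 5)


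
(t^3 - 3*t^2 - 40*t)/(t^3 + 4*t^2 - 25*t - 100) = t*(t - 8)/(t^2 - t - 20)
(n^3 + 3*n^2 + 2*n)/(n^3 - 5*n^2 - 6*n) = (n + 2)/(n - 6)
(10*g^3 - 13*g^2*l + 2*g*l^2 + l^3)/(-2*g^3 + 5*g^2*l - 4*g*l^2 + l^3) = (-5*g - l)/(g - l)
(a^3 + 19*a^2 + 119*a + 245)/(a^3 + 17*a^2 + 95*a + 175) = (a + 7)/(a + 5)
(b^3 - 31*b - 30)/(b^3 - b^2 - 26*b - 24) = (b + 5)/(b + 4)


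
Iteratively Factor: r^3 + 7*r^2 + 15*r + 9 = (r + 3)*(r^2 + 4*r + 3) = (r + 1)*(r + 3)*(r + 3)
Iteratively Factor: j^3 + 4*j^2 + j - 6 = (j + 3)*(j^2 + j - 2) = (j + 2)*(j + 3)*(j - 1)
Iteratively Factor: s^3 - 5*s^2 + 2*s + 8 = (s - 2)*(s^2 - 3*s - 4) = (s - 4)*(s - 2)*(s + 1)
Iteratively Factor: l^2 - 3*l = (l)*(l - 3)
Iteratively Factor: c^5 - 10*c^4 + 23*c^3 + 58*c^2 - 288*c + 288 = (c - 3)*(c^4 - 7*c^3 + 2*c^2 + 64*c - 96) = (c - 3)*(c - 2)*(c^3 - 5*c^2 - 8*c + 48) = (c - 4)*(c - 3)*(c - 2)*(c^2 - c - 12) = (c - 4)*(c - 3)*(c - 2)*(c + 3)*(c - 4)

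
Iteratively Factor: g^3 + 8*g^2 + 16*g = (g + 4)*(g^2 + 4*g) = g*(g + 4)*(g + 4)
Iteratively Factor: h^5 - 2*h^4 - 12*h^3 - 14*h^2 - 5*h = (h + 1)*(h^4 - 3*h^3 - 9*h^2 - 5*h) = (h + 1)^2*(h^3 - 4*h^2 - 5*h) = h*(h + 1)^2*(h^2 - 4*h - 5) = h*(h - 5)*(h + 1)^2*(h + 1)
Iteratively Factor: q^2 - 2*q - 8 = (q + 2)*(q - 4)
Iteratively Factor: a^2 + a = (a + 1)*(a)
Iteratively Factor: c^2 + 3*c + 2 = (c + 2)*(c + 1)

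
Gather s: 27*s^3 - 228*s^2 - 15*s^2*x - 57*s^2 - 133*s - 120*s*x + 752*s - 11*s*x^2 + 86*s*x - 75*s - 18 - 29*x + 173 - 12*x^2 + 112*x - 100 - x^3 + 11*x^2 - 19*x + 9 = 27*s^3 + s^2*(-15*x - 285) + s*(-11*x^2 - 34*x + 544) - x^3 - x^2 + 64*x + 64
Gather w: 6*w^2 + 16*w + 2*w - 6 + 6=6*w^2 + 18*w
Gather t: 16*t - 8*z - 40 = 16*t - 8*z - 40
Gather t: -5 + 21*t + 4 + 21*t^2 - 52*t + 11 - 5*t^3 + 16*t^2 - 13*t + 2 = -5*t^3 + 37*t^2 - 44*t + 12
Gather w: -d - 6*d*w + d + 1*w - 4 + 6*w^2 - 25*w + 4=6*w^2 + w*(-6*d - 24)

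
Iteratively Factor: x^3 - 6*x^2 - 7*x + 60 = (x - 5)*(x^2 - x - 12) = (x - 5)*(x - 4)*(x + 3)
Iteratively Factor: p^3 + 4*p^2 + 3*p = (p)*(p^2 + 4*p + 3) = p*(p + 1)*(p + 3)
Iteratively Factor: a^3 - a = (a + 1)*(a^2 - a) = a*(a + 1)*(a - 1)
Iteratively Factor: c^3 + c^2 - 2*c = (c + 2)*(c^2 - c) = (c - 1)*(c + 2)*(c)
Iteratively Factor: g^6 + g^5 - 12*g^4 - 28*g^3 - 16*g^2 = (g + 2)*(g^5 - g^4 - 10*g^3 - 8*g^2) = g*(g + 2)*(g^4 - g^3 - 10*g^2 - 8*g) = g*(g - 4)*(g + 2)*(g^3 + 3*g^2 + 2*g) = g^2*(g - 4)*(g + 2)*(g^2 + 3*g + 2) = g^2*(g - 4)*(g + 1)*(g + 2)*(g + 2)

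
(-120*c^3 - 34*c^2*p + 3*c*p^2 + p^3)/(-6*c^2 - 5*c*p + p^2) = (20*c^2 + 9*c*p + p^2)/(c + p)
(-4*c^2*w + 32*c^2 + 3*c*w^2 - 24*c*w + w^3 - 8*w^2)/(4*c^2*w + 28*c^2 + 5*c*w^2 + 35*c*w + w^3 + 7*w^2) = (-c*w + 8*c + w^2 - 8*w)/(c*w + 7*c + w^2 + 7*w)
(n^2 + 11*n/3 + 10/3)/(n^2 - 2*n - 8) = (n + 5/3)/(n - 4)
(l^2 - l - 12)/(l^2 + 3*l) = (l - 4)/l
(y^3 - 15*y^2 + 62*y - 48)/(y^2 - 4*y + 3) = (y^2 - 14*y + 48)/(y - 3)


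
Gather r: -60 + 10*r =10*r - 60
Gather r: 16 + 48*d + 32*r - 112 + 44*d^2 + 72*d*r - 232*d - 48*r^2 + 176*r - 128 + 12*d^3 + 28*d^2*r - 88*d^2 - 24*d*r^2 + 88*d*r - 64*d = 12*d^3 - 44*d^2 - 248*d + r^2*(-24*d - 48) + r*(28*d^2 + 160*d + 208) - 224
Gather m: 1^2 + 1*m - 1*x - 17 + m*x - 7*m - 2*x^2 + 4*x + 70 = m*(x - 6) - 2*x^2 + 3*x + 54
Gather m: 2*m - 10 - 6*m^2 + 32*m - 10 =-6*m^2 + 34*m - 20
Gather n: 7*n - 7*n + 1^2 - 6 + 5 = 0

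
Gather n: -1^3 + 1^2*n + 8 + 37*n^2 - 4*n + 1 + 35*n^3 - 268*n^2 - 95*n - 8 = 35*n^3 - 231*n^2 - 98*n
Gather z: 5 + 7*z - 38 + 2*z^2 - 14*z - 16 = 2*z^2 - 7*z - 49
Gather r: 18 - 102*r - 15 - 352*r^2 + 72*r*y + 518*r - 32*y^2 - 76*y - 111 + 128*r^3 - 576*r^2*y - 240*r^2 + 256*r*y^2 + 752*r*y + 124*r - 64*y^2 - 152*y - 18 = 128*r^3 + r^2*(-576*y - 592) + r*(256*y^2 + 824*y + 540) - 96*y^2 - 228*y - 126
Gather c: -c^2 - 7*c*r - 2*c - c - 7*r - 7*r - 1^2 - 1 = -c^2 + c*(-7*r - 3) - 14*r - 2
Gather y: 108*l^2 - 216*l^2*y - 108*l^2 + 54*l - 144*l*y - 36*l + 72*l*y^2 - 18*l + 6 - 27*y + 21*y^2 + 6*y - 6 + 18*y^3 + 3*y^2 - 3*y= 18*y^3 + y^2*(72*l + 24) + y*(-216*l^2 - 144*l - 24)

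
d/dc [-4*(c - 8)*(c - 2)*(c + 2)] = -12*c^2 + 64*c + 16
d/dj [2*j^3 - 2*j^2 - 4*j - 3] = 6*j^2 - 4*j - 4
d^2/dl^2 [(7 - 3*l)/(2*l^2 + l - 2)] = 2*(-(3*l - 7)*(4*l + 1)^2 + (18*l - 11)*(2*l^2 + l - 2))/(2*l^2 + l - 2)^3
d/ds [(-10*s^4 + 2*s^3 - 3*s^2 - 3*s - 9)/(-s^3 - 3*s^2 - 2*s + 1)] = (10*s^6 + 60*s^5 + 51*s^4 - 54*s^3 - 24*s^2 - 60*s - 21)/(s^6 + 6*s^5 + 13*s^4 + 10*s^3 - 2*s^2 - 4*s + 1)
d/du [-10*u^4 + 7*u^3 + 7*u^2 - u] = -40*u^3 + 21*u^2 + 14*u - 1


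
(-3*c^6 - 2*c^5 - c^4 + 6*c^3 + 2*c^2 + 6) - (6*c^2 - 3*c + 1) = -3*c^6 - 2*c^5 - c^4 + 6*c^3 - 4*c^2 + 3*c + 5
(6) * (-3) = -18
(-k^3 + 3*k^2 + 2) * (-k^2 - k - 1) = k^5 - 2*k^4 - 2*k^3 - 5*k^2 - 2*k - 2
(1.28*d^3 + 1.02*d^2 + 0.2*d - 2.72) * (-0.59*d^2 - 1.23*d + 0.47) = -0.7552*d^5 - 2.1762*d^4 - 0.771*d^3 + 1.8382*d^2 + 3.4396*d - 1.2784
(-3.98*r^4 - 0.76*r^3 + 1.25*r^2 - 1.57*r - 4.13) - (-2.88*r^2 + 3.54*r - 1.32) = -3.98*r^4 - 0.76*r^3 + 4.13*r^2 - 5.11*r - 2.81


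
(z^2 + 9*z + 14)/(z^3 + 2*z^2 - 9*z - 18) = (z + 7)/(z^2 - 9)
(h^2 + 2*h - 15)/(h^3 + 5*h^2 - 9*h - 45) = 1/(h + 3)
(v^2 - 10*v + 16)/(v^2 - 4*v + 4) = (v - 8)/(v - 2)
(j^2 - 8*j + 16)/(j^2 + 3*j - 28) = (j - 4)/(j + 7)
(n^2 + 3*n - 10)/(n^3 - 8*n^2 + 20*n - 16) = (n + 5)/(n^2 - 6*n + 8)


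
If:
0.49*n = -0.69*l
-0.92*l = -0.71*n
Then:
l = 0.00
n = 0.00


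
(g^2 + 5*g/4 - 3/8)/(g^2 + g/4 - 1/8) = (2*g + 3)/(2*g + 1)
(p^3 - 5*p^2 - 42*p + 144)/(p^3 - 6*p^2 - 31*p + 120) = (p + 6)/(p + 5)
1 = 1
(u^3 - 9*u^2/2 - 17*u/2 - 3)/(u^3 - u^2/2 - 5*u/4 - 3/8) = 4*(u^2 - 5*u - 6)/(4*u^2 - 4*u - 3)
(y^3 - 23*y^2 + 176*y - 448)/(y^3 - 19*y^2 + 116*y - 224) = (y - 8)/(y - 4)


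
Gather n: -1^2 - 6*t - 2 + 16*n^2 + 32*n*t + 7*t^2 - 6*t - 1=16*n^2 + 32*n*t + 7*t^2 - 12*t - 4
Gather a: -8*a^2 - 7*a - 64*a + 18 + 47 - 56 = -8*a^2 - 71*a + 9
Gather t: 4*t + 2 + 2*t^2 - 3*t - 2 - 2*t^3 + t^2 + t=-2*t^3 + 3*t^2 + 2*t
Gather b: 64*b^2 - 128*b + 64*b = 64*b^2 - 64*b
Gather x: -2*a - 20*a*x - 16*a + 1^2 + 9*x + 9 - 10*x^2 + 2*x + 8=-18*a - 10*x^2 + x*(11 - 20*a) + 18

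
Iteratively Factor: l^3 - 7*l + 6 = (l + 3)*(l^2 - 3*l + 2) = (l - 1)*(l + 3)*(l - 2)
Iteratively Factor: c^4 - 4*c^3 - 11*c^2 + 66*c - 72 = (c - 3)*(c^3 - c^2 - 14*c + 24) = (c - 3)*(c - 2)*(c^2 + c - 12) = (c - 3)^2*(c - 2)*(c + 4)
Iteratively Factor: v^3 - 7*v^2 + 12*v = (v)*(v^2 - 7*v + 12) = v*(v - 3)*(v - 4)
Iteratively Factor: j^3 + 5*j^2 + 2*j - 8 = (j - 1)*(j^2 + 6*j + 8) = (j - 1)*(j + 4)*(j + 2)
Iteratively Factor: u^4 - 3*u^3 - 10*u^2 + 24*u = (u - 2)*(u^3 - u^2 - 12*u) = u*(u - 2)*(u^2 - u - 12) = u*(u - 2)*(u + 3)*(u - 4)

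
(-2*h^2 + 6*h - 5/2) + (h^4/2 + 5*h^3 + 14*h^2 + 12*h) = h^4/2 + 5*h^3 + 12*h^2 + 18*h - 5/2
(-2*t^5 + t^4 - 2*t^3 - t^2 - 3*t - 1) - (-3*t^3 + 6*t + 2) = -2*t^5 + t^4 + t^3 - t^2 - 9*t - 3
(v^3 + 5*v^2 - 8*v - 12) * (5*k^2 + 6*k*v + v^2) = 5*k^2*v^3 + 25*k^2*v^2 - 40*k^2*v - 60*k^2 + 6*k*v^4 + 30*k*v^3 - 48*k*v^2 - 72*k*v + v^5 + 5*v^4 - 8*v^3 - 12*v^2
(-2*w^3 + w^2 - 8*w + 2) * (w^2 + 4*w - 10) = -2*w^5 - 7*w^4 + 16*w^3 - 40*w^2 + 88*w - 20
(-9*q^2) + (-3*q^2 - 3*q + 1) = -12*q^2 - 3*q + 1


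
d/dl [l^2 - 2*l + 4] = 2*l - 2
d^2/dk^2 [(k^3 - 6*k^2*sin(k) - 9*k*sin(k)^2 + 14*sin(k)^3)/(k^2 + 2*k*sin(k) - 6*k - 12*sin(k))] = 2*(4*k^3*sin(k) - 48*k^2*sin(k) + 7*k^2*cos(2*k) + 144*k*sin(k) - 7*k*sin(2*k) + 48*k*cos(k) - 84*k*cos(2*k) - 48*sin(k) + 42*sin(2*k) - 288*cos(k) + 497*cos(2*k)/2 + 79/2)/(k^3 - 18*k^2 + 108*k - 216)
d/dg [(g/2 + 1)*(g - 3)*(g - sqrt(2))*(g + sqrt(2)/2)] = 2*g^3 - 3*g^2/2 - 3*sqrt(2)*g^2/4 - 7*g + sqrt(2)*g/2 + 1/2 + 3*sqrt(2)/2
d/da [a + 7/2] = 1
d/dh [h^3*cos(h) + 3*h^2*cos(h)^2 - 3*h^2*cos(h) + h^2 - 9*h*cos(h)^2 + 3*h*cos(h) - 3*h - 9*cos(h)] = -h^3*sin(h) - 3*h^2*sin(2*h) + 3*sqrt(2)*h^2*sin(h + pi/4) - 3*h*sin(h) + 9*h*sin(2*h) - 6*h*cos(h) + 3*h*cos(2*h) + 5*h + 9*sin(h) + 3*cos(h) - 9*cos(2*h)/2 - 15/2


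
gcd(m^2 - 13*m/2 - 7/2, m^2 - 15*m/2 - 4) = m + 1/2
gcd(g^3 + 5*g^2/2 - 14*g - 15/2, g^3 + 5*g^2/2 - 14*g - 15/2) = g^3 + 5*g^2/2 - 14*g - 15/2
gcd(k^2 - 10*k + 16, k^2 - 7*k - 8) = k - 8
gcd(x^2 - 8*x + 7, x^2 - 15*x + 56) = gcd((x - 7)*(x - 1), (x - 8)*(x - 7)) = x - 7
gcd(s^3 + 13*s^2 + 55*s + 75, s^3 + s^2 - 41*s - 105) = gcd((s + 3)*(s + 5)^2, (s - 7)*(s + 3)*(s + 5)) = s^2 + 8*s + 15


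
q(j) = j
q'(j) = 1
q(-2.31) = -2.31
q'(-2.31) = 1.00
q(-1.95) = -1.95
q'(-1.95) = 1.00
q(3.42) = 3.42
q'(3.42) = 1.00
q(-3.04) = -3.04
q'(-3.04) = 1.00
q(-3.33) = -3.33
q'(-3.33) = 1.00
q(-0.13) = -0.13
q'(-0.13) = 1.00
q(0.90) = 0.90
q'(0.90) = 1.00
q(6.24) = 6.24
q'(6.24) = 1.00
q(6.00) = 6.00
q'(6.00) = 1.00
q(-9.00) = -9.00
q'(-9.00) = 1.00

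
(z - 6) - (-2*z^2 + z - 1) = 2*z^2 - 5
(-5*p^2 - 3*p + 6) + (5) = -5*p^2 - 3*p + 11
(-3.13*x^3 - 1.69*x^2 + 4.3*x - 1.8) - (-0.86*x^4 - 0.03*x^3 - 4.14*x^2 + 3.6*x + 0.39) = 0.86*x^4 - 3.1*x^3 + 2.45*x^2 + 0.7*x - 2.19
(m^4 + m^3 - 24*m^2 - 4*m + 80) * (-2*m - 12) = -2*m^5 - 14*m^4 + 36*m^3 + 296*m^2 - 112*m - 960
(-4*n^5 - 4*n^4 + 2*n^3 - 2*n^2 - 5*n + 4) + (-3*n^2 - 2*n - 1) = -4*n^5 - 4*n^4 + 2*n^3 - 5*n^2 - 7*n + 3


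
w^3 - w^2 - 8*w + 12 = (w - 2)^2*(w + 3)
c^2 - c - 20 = (c - 5)*(c + 4)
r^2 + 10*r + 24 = (r + 4)*(r + 6)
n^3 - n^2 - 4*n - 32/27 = (n - 8/3)*(n + 1/3)*(n + 4/3)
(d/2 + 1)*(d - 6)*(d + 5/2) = d^3/2 - 3*d^2/4 - 11*d - 15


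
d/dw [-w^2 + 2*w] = 2 - 2*w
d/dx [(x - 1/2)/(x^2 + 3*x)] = (-x^2 + x + 3/2)/(x^2*(x^2 + 6*x + 9))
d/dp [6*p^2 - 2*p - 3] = 12*p - 2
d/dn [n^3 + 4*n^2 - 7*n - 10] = 3*n^2 + 8*n - 7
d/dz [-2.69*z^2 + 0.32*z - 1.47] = 0.32 - 5.38*z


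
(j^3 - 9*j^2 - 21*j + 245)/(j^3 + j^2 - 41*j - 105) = (j - 7)/(j + 3)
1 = 1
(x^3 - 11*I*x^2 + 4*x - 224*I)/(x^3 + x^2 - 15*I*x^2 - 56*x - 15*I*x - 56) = (x + 4*I)/(x + 1)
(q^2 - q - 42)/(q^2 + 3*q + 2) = (q^2 - q - 42)/(q^2 + 3*q + 2)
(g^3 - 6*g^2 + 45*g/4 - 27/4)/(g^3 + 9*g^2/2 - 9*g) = (2*g^2 - 9*g + 9)/(2*g*(g + 6))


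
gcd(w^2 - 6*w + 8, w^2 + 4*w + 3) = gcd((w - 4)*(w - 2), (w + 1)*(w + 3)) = 1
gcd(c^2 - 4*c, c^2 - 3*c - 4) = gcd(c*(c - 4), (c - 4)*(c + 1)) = c - 4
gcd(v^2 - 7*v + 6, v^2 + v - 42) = v - 6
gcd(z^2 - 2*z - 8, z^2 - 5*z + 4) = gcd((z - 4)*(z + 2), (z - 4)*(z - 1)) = z - 4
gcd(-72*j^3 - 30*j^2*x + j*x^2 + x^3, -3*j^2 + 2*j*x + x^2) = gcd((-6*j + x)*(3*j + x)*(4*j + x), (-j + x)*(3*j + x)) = 3*j + x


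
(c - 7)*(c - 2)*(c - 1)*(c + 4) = c^4 - 6*c^3 - 17*c^2 + 78*c - 56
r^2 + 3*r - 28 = (r - 4)*(r + 7)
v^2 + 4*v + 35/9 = (v + 5/3)*(v + 7/3)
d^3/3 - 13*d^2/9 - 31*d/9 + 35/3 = (d/3 + 1)*(d - 5)*(d - 7/3)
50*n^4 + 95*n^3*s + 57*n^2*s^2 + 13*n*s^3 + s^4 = (n + s)*(2*n + s)*(5*n + s)^2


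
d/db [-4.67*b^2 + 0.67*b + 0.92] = 0.67 - 9.34*b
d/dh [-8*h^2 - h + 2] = -16*h - 1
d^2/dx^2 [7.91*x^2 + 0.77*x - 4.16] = 15.8200000000000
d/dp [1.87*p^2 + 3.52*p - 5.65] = 3.74*p + 3.52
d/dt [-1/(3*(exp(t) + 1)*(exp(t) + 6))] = (2*exp(t) + 7)/(12*(exp(t) + 6)^2*cosh(t/2)^2)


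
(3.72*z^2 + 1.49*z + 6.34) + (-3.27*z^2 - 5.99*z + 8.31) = 0.45*z^2 - 4.5*z + 14.65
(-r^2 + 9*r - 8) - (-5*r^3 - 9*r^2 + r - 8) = 5*r^3 + 8*r^2 + 8*r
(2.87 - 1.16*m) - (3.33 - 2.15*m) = 0.99*m - 0.46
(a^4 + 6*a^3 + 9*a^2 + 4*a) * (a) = a^5 + 6*a^4 + 9*a^3 + 4*a^2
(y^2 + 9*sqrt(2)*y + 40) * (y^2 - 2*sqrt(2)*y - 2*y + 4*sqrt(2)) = y^4 - 2*y^3 + 7*sqrt(2)*y^3 - 14*sqrt(2)*y^2 + 4*y^2 - 80*sqrt(2)*y - 8*y + 160*sqrt(2)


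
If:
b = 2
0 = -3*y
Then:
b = 2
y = 0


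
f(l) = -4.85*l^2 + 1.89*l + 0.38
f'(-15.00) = 147.39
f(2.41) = -23.23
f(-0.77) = -3.95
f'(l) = 1.89 - 9.7*l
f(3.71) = -59.36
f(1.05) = -2.98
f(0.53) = 0.02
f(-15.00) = -1119.22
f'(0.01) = 1.79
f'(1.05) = -8.30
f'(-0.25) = 4.32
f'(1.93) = -16.83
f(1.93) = -14.04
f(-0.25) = -0.40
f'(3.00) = -27.21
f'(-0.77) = 9.36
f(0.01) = 0.40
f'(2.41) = -21.49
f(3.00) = -37.60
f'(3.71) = -34.10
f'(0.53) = -3.25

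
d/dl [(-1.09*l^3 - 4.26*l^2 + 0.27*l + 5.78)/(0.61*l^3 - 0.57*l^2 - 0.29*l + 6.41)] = (3.2199*l^4 + 0.3028*l^3 - 30.1488*l^2 - 48.024*l + 3.4069)/(0.3721*l^6 - 0.6954*l^5 - 0.0289*l^4 + 8.1508*l^3 - 7.2233*l^2 - 3.7178*l + 41.0881)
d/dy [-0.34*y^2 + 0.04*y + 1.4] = 0.04 - 0.68*y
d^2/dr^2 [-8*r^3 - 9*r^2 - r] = -48*r - 18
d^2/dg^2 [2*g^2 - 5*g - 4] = 4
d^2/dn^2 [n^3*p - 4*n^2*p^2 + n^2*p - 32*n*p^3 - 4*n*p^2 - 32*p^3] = 2*p*(3*n - 4*p + 1)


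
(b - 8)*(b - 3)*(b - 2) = b^3 - 13*b^2 + 46*b - 48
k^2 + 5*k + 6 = (k + 2)*(k + 3)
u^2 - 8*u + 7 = (u - 7)*(u - 1)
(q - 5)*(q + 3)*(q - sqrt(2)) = q^3 - 2*q^2 - sqrt(2)*q^2 - 15*q + 2*sqrt(2)*q + 15*sqrt(2)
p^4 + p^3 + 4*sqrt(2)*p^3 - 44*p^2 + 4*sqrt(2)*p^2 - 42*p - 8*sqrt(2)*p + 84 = (p - 1)*(p + 2)*(p - 3*sqrt(2))*(p + 7*sqrt(2))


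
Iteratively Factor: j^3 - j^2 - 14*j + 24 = (j - 2)*(j^2 + j - 12) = (j - 3)*(j - 2)*(j + 4)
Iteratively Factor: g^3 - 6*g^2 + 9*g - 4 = (g - 1)*(g^2 - 5*g + 4) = (g - 1)^2*(g - 4)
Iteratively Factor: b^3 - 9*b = (b + 3)*(b^2 - 3*b) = b*(b + 3)*(b - 3)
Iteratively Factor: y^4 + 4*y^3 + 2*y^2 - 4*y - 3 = (y - 1)*(y^3 + 5*y^2 + 7*y + 3) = (y - 1)*(y + 3)*(y^2 + 2*y + 1) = (y - 1)*(y + 1)*(y + 3)*(y + 1)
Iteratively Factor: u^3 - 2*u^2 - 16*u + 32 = (u - 2)*(u^2 - 16) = (u - 4)*(u - 2)*(u + 4)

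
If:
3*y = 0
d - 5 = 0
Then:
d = 5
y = 0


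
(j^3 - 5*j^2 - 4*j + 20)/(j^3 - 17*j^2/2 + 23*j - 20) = 2*(j^2 - 3*j - 10)/(2*j^2 - 13*j + 20)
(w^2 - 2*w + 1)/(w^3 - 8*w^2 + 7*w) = (w - 1)/(w*(w - 7))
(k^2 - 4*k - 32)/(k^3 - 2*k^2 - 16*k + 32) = (k - 8)/(k^2 - 6*k + 8)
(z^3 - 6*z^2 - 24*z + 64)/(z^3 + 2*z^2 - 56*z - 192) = (z - 2)/(z + 6)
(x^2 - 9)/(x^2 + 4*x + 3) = (x - 3)/(x + 1)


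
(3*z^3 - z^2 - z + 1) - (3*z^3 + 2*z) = -z^2 - 3*z + 1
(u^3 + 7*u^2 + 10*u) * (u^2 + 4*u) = u^5 + 11*u^4 + 38*u^3 + 40*u^2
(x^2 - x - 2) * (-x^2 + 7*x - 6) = -x^4 + 8*x^3 - 11*x^2 - 8*x + 12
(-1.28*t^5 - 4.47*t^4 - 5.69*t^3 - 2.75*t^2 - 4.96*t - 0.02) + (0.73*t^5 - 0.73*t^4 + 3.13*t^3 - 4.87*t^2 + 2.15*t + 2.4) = -0.55*t^5 - 5.2*t^4 - 2.56*t^3 - 7.62*t^2 - 2.81*t + 2.38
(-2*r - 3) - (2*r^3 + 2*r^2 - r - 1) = -2*r^3 - 2*r^2 - r - 2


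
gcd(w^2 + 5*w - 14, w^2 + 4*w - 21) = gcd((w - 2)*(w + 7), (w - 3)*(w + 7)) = w + 7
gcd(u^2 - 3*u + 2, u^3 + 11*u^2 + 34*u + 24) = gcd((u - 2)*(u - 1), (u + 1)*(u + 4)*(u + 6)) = 1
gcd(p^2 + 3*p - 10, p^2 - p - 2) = p - 2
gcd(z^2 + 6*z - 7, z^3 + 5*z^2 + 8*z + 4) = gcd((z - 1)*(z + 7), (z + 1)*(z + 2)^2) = 1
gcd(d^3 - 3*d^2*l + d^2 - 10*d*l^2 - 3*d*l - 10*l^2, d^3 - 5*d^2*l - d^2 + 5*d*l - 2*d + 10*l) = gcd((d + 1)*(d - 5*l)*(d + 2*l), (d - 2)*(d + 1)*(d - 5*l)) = d^2 - 5*d*l + d - 5*l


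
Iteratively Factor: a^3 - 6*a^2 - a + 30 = (a + 2)*(a^2 - 8*a + 15) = (a - 5)*(a + 2)*(a - 3)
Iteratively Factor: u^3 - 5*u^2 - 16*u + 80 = (u - 5)*(u^2 - 16) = (u - 5)*(u + 4)*(u - 4)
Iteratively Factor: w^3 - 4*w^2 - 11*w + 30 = (w - 2)*(w^2 - 2*w - 15) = (w - 2)*(w + 3)*(w - 5)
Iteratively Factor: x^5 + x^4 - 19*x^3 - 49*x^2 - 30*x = (x)*(x^4 + x^3 - 19*x^2 - 49*x - 30) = x*(x + 1)*(x^3 - 19*x - 30) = x*(x + 1)*(x + 2)*(x^2 - 2*x - 15) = x*(x + 1)*(x + 2)*(x + 3)*(x - 5)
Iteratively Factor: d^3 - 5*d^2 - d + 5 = (d + 1)*(d^2 - 6*d + 5) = (d - 1)*(d + 1)*(d - 5)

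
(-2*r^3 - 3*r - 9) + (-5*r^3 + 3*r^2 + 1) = -7*r^3 + 3*r^2 - 3*r - 8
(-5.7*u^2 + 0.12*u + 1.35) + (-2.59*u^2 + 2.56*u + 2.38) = -8.29*u^2 + 2.68*u + 3.73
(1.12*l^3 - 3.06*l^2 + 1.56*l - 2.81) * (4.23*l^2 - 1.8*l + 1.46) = 4.7376*l^5 - 14.9598*l^4 + 13.742*l^3 - 19.1619*l^2 + 7.3356*l - 4.1026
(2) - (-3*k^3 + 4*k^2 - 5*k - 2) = 3*k^3 - 4*k^2 + 5*k + 4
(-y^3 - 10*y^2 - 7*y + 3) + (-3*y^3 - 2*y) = -4*y^3 - 10*y^2 - 9*y + 3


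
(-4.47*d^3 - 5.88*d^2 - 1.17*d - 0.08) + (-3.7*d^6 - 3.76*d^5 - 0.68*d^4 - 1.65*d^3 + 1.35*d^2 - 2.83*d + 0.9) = -3.7*d^6 - 3.76*d^5 - 0.68*d^4 - 6.12*d^3 - 4.53*d^2 - 4.0*d + 0.82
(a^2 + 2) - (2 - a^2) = 2*a^2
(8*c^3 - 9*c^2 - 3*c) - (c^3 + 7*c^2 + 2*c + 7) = 7*c^3 - 16*c^2 - 5*c - 7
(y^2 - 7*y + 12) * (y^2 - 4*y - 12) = y^4 - 11*y^3 + 28*y^2 + 36*y - 144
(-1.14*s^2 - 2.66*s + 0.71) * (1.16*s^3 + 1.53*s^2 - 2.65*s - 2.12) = -1.3224*s^5 - 4.8298*s^4 - 0.225200000000001*s^3 + 10.5521*s^2 + 3.7577*s - 1.5052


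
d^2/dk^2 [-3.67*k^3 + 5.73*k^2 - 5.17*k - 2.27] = 11.46 - 22.02*k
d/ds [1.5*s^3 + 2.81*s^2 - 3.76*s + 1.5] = 4.5*s^2 + 5.62*s - 3.76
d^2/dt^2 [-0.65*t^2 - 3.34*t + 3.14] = -1.30000000000000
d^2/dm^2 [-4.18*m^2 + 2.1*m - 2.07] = -8.36000000000000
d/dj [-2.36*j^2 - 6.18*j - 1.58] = -4.72*j - 6.18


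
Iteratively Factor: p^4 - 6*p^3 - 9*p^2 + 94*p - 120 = (p + 4)*(p^3 - 10*p^2 + 31*p - 30) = (p - 3)*(p + 4)*(p^2 - 7*p + 10) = (p - 5)*(p - 3)*(p + 4)*(p - 2)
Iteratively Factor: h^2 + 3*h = (h)*(h + 3)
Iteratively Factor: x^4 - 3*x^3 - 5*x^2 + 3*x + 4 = (x + 1)*(x^3 - 4*x^2 - x + 4) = (x - 4)*(x + 1)*(x^2 - 1) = (x - 4)*(x - 1)*(x + 1)*(x + 1)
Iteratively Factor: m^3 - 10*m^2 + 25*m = (m)*(m^2 - 10*m + 25) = m*(m - 5)*(m - 5)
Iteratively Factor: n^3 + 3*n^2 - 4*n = (n - 1)*(n^2 + 4*n) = (n - 1)*(n + 4)*(n)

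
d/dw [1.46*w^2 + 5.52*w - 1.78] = 2.92*w + 5.52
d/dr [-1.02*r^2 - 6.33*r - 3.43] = -2.04*r - 6.33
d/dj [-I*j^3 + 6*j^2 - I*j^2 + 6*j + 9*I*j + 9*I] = -3*I*j^2 + 2*j*(6 - I) + 6 + 9*I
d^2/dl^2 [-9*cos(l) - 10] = 9*cos(l)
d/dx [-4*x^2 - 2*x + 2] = -8*x - 2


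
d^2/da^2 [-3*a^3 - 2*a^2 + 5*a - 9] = -18*a - 4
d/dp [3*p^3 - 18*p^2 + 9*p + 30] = 9*p^2 - 36*p + 9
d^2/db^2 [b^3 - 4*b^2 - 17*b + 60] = 6*b - 8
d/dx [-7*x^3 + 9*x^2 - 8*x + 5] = -21*x^2 + 18*x - 8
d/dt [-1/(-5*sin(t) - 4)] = -5*cos(t)/(5*sin(t) + 4)^2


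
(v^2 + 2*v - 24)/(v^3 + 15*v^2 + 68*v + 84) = (v - 4)/(v^2 + 9*v + 14)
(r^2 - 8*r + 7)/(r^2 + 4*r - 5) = (r - 7)/(r + 5)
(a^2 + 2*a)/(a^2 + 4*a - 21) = a*(a + 2)/(a^2 + 4*a - 21)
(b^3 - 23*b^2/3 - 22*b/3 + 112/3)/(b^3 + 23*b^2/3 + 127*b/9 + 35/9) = 3*(b^2 - 10*b + 16)/(3*b^2 + 16*b + 5)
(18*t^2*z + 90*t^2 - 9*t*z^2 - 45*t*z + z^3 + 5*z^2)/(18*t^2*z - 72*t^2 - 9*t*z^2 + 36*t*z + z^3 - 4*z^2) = (z + 5)/(z - 4)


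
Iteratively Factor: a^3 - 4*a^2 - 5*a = (a)*(a^2 - 4*a - 5) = a*(a - 5)*(a + 1)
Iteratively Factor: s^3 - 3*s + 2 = (s + 2)*(s^2 - 2*s + 1) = (s - 1)*(s + 2)*(s - 1)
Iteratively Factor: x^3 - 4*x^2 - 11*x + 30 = (x + 3)*(x^2 - 7*x + 10) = (x - 5)*(x + 3)*(x - 2)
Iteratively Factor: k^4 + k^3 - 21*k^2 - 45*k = (k - 5)*(k^3 + 6*k^2 + 9*k) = (k - 5)*(k + 3)*(k^2 + 3*k) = k*(k - 5)*(k + 3)*(k + 3)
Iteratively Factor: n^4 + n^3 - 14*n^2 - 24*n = (n + 2)*(n^3 - n^2 - 12*n) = (n + 2)*(n + 3)*(n^2 - 4*n) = (n - 4)*(n + 2)*(n + 3)*(n)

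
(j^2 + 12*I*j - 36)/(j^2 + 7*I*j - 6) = (j + 6*I)/(j + I)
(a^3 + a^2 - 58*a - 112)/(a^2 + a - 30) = (a^3 + a^2 - 58*a - 112)/(a^2 + a - 30)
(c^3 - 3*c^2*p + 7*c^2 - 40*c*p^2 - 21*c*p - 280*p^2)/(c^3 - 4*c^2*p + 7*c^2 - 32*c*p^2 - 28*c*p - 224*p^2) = (c + 5*p)/(c + 4*p)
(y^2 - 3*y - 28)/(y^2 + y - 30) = (y^2 - 3*y - 28)/(y^2 + y - 30)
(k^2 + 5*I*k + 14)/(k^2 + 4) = (k + 7*I)/(k + 2*I)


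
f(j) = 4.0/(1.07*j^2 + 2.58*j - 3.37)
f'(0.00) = -0.91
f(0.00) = -1.19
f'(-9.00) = 0.02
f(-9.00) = 0.07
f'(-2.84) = 3.27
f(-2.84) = -1.94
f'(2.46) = -0.35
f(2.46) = 0.42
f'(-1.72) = 0.20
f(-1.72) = -0.86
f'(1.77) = -1.23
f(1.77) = 0.88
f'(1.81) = -1.12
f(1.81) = 0.83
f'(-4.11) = 1.48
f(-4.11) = 0.98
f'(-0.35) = -0.43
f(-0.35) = -0.97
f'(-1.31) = 0.04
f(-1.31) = -0.81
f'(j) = 4.0*(-2.14*j - 2.58)/(1.07*j^2 + 2.58*j - 3.37)^2 = (-8.56*j - 10.32)/(1.07*j^2 + 2.58*j - 3.37)^2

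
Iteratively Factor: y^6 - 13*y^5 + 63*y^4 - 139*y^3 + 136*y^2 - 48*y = (y - 4)*(y^5 - 9*y^4 + 27*y^3 - 31*y^2 + 12*y) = y*(y - 4)*(y^4 - 9*y^3 + 27*y^2 - 31*y + 12) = y*(y - 4)*(y - 1)*(y^3 - 8*y^2 + 19*y - 12) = y*(y - 4)*(y - 3)*(y - 1)*(y^2 - 5*y + 4) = y*(y - 4)*(y - 3)*(y - 1)^2*(y - 4)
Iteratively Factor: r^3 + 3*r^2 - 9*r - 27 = (r + 3)*(r^2 - 9) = (r - 3)*(r + 3)*(r + 3)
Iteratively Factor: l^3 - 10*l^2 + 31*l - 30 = (l - 5)*(l^2 - 5*l + 6) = (l - 5)*(l - 3)*(l - 2)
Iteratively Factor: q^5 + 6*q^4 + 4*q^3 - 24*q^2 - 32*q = (q)*(q^4 + 6*q^3 + 4*q^2 - 24*q - 32) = q*(q - 2)*(q^3 + 8*q^2 + 20*q + 16) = q*(q - 2)*(q + 2)*(q^2 + 6*q + 8) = q*(q - 2)*(q + 2)*(q + 4)*(q + 2)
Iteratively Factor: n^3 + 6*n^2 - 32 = (n - 2)*(n^2 + 8*n + 16) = (n - 2)*(n + 4)*(n + 4)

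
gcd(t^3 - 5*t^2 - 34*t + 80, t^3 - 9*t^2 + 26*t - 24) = t - 2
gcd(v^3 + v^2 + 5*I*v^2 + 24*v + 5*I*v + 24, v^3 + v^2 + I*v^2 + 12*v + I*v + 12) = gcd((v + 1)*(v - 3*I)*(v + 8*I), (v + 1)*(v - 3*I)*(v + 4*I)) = v^2 + v*(1 - 3*I) - 3*I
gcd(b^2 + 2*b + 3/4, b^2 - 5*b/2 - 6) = b + 3/2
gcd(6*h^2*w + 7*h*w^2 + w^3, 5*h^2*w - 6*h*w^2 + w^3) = w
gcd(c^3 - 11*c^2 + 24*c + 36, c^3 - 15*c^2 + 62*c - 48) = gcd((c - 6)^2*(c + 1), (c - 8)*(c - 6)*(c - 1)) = c - 6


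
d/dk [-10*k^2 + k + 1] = 1 - 20*k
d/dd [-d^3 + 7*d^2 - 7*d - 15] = -3*d^2 + 14*d - 7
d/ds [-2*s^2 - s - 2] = -4*s - 1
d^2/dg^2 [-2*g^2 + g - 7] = -4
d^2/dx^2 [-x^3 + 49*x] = -6*x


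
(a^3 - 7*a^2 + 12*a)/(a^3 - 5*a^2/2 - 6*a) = 2*(a - 3)/(2*a + 3)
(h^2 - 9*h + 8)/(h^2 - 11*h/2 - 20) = 2*(h - 1)/(2*h + 5)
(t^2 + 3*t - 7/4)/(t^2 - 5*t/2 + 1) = (t + 7/2)/(t - 2)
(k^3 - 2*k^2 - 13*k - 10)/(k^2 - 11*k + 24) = (k^3 - 2*k^2 - 13*k - 10)/(k^2 - 11*k + 24)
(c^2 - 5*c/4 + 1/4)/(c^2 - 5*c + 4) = (c - 1/4)/(c - 4)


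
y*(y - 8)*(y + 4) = y^3 - 4*y^2 - 32*y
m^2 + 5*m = m*(m + 5)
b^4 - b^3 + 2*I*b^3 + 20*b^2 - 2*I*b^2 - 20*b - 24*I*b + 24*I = (b - 1)*(b - 2*I)^2*(b + 6*I)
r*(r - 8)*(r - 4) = r^3 - 12*r^2 + 32*r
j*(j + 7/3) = j^2 + 7*j/3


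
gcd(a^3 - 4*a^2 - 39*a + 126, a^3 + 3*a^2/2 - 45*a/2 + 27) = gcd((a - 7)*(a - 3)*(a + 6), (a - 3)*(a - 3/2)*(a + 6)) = a^2 + 3*a - 18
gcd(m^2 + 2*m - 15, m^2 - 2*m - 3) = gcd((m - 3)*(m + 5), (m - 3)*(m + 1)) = m - 3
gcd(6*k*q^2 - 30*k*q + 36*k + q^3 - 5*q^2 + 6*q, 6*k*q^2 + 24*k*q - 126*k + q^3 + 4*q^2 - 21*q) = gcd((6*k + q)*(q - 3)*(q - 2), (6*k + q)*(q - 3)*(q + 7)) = 6*k*q - 18*k + q^2 - 3*q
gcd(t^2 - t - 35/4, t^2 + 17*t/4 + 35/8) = t + 5/2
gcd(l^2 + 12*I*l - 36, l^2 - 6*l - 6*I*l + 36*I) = 1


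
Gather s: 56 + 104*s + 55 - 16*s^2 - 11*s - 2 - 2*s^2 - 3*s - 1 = -18*s^2 + 90*s + 108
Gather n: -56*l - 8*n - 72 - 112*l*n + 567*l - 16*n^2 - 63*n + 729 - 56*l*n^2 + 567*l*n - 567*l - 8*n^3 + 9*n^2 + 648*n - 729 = -56*l - 8*n^3 + n^2*(-56*l - 7) + n*(455*l + 577) - 72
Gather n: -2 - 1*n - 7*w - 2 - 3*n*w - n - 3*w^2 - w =n*(-3*w - 2) - 3*w^2 - 8*w - 4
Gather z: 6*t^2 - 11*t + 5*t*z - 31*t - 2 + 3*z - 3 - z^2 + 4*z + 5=6*t^2 - 42*t - z^2 + z*(5*t + 7)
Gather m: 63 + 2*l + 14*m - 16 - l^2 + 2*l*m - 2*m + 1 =-l^2 + 2*l + m*(2*l + 12) + 48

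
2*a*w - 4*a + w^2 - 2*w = (2*a + w)*(w - 2)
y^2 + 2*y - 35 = (y - 5)*(y + 7)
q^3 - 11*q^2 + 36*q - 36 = (q - 6)*(q - 3)*(q - 2)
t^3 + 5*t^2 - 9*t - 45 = (t - 3)*(t + 3)*(t + 5)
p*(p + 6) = p^2 + 6*p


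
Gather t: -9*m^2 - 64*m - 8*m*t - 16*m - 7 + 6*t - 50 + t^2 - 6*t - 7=-9*m^2 - 8*m*t - 80*m + t^2 - 64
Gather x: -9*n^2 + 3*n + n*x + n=-9*n^2 + n*x + 4*n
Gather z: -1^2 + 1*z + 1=z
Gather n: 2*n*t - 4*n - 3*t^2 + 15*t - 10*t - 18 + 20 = n*(2*t - 4) - 3*t^2 + 5*t + 2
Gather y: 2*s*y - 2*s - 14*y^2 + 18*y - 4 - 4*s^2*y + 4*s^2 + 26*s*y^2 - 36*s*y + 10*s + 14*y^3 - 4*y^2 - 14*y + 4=4*s^2 + 8*s + 14*y^3 + y^2*(26*s - 18) + y*(-4*s^2 - 34*s + 4)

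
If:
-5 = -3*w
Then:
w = 5/3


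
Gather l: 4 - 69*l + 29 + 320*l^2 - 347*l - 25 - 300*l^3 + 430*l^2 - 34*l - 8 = -300*l^3 + 750*l^2 - 450*l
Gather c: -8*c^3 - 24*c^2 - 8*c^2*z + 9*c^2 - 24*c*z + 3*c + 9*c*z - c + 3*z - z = -8*c^3 + c^2*(-8*z - 15) + c*(2 - 15*z) + 2*z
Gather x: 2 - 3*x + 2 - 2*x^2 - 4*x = -2*x^2 - 7*x + 4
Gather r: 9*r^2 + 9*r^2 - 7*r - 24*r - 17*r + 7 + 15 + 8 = 18*r^2 - 48*r + 30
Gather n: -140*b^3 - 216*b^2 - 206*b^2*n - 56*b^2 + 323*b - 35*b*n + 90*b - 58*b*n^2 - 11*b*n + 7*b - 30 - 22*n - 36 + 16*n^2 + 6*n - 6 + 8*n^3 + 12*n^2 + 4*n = -140*b^3 - 272*b^2 + 420*b + 8*n^3 + n^2*(28 - 58*b) + n*(-206*b^2 - 46*b - 12) - 72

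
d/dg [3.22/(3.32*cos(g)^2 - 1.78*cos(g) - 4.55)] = (21.3808*cos(g) - 5.7316)*sin(g)/(-3.32*cos(g)^2 + 1.78*cos(g) + 4.55)^2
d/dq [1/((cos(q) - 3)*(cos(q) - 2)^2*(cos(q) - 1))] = (-4*sin(q)^2 - 16*cos(q) + 18)*sin(q)/((cos(q) - 3)^2*(cos(q) - 2)^3*(cos(q) - 1)^2)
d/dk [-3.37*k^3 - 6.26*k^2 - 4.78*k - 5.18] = -10.11*k^2 - 12.52*k - 4.78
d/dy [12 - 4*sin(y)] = -4*cos(y)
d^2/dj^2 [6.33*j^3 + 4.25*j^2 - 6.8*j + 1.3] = 37.98*j + 8.5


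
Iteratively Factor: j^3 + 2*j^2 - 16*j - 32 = (j + 2)*(j^2 - 16) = (j + 2)*(j + 4)*(j - 4)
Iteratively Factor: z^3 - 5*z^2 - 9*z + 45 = (z - 5)*(z^2 - 9) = (z - 5)*(z - 3)*(z + 3)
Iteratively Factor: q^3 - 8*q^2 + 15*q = (q)*(q^2 - 8*q + 15) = q*(q - 5)*(q - 3)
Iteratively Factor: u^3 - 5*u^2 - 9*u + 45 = (u + 3)*(u^2 - 8*u + 15) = (u - 3)*(u + 3)*(u - 5)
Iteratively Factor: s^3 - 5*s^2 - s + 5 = (s + 1)*(s^2 - 6*s + 5) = (s - 1)*(s + 1)*(s - 5)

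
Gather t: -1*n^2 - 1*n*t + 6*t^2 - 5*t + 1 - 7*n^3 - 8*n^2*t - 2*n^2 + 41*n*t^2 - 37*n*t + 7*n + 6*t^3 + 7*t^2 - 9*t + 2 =-7*n^3 - 3*n^2 + 7*n + 6*t^3 + t^2*(41*n + 13) + t*(-8*n^2 - 38*n - 14) + 3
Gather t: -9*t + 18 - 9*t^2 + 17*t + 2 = -9*t^2 + 8*t + 20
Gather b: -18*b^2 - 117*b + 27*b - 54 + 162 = -18*b^2 - 90*b + 108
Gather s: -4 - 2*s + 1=-2*s - 3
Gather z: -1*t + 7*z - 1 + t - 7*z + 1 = 0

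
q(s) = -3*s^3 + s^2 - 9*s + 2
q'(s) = -9*s^2 + 2*s - 9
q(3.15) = -110.20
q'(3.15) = -92.00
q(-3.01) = 119.96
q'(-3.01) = -96.56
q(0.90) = -7.48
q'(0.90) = -14.49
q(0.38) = -1.44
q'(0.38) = -9.54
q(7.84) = -1452.77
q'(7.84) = -546.51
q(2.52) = -62.34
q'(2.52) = -61.11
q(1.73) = -26.11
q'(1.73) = -32.48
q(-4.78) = 395.51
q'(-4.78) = -224.20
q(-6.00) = 740.00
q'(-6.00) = -345.00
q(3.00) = -97.00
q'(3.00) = -84.00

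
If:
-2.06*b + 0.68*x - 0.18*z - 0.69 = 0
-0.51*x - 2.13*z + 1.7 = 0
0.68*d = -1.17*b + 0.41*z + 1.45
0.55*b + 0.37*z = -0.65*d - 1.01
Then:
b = 2.57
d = -3.03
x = 8.47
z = -1.23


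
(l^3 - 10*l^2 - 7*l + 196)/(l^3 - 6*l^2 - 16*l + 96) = (l^2 - 14*l + 49)/(l^2 - 10*l + 24)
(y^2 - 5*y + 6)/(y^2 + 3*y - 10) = (y - 3)/(y + 5)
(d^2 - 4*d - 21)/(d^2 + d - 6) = (d - 7)/(d - 2)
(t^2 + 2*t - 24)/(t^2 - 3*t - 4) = (t + 6)/(t + 1)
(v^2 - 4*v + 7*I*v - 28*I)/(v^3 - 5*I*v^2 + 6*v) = (v^2 + v*(-4 + 7*I) - 28*I)/(v*(v^2 - 5*I*v + 6))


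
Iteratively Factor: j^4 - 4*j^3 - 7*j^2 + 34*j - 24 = (j - 1)*(j^3 - 3*j^2 - 10*j + 24) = (j - 1)*(j + 3)*(j^2 - 6*j + 8) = (j - 2)*(j - 1)*(j + 3)*(j - 4)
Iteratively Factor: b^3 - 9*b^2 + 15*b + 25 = (b - 5)*(b^2 - 4*b - 5) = (b - 5)*(b + 1)*(b - 5)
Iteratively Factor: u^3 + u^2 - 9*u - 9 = (u + 1)*(u^2 - 9) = (u - 3)*(u + 1)*(u + 3)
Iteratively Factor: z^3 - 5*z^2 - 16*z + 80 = (z - 4)*(z^2 - z - 20) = (z - 4)*(z + 4)*(z - 5)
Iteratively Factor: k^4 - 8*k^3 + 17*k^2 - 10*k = (k - 2)*(k^3 - 6*k^2 + 5*k) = (k - 5)*(k - 2)*(k^2 - k) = k*(k - 5)*(k - 2)*(k - 1)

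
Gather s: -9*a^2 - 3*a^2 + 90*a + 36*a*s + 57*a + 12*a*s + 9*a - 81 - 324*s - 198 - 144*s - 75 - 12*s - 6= -12*a^2 + 156*a + s*(48*a - 480) - 360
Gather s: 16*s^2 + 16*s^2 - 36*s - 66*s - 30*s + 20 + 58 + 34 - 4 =32*s^2 - 132*s + 108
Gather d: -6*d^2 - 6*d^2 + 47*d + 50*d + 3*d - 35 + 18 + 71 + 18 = -12*d^2 + 100*d + 72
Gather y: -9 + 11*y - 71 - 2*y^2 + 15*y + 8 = -2*y^2 + 26*y - 72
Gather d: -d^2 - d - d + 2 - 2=-d^2 - 2*d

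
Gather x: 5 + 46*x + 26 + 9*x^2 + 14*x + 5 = 9*x^2 + 60*x + 36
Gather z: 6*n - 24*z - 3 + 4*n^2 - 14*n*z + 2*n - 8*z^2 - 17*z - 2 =4*n^2 + 8*n - 8*z^2 + z*(-14*n - 41) - 5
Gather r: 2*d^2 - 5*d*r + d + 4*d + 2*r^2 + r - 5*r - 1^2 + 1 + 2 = 2*d^2 + 5*d + 2*r^2 + r*(-5*d - 4) + 2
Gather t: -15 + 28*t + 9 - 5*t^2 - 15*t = -5*t^2 + 13*t - 6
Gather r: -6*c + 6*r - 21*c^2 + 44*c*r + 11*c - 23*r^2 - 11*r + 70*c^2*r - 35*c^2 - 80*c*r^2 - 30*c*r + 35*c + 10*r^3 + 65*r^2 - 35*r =-56*c^2 + 40*c + 10*r^3 + r^2*(42 - 80*c) + r*(70*c^2 + 14*c - 40)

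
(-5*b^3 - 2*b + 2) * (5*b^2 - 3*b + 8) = -25*b^5 + 15*b^4 - 50*b^3 + 16*b^2 - 22*b + 16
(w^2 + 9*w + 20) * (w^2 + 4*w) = w^4 + 13*w^3 + 56*w^2 + 80*w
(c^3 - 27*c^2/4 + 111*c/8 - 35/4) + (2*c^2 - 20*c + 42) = c^3 - 19*c^2/4 - 49*c/8 + 133/4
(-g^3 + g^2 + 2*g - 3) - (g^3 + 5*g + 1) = -2*g^3 + g^2 - 3*g - 4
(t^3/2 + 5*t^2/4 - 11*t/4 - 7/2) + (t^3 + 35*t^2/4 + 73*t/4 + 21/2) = 3*t^3/2 + 10*t^2 + 31*t/2 + 7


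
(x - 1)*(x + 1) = x^2 - 1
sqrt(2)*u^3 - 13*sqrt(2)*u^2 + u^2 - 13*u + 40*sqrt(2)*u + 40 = (u - 8)*(u - 5)*(sqrt(2)*u + 1)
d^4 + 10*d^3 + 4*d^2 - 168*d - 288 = (d - 4)*(d + 2)*(d + 6)^2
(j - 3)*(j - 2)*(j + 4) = j^3 - j^2 - 14*j + 24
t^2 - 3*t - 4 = (t - 4)*(t + 1)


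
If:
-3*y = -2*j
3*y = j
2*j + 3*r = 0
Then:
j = 0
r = 0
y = 0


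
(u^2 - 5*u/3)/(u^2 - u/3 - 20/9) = 3*u/(3*u + 4)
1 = 1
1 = 1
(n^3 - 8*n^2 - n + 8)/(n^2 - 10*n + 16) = (n^2 - 1)/(n - 2)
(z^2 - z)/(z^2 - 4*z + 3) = z/(z - 3)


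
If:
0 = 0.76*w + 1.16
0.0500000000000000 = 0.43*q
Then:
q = 0.12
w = -1.53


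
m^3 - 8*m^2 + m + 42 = (m - 7)*(m - 3)*(m + 2)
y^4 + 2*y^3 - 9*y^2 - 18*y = y*(y - 3)*(y + 2)*(y + 3)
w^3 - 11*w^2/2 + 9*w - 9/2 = (w - 3)*(w - 3/2)*(w - 1)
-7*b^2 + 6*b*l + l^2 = (-b + l)*(7*b + l)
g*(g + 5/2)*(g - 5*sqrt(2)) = g^3 - 5*sqrt(2)*g^2 + 5*g^2/2 - 25*sqrt(2)*g/2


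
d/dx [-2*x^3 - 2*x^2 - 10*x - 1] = -6*x^2 - 4*x - 10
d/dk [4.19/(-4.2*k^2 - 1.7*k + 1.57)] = (35.196*k + 7.123)/(4.2*k^2 + 1.7*k - 1.57)^2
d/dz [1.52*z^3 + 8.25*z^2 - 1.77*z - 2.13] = 4.56*z^2 + 16.5*z - 1.77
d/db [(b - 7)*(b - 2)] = 2*b - 9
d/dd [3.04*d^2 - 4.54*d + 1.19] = 6.08*d - 4.54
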